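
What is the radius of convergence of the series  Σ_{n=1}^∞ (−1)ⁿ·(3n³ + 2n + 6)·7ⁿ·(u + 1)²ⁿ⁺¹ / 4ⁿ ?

R = 2√7/7

Ratio test: |a_{n+1}/a_n| = [(3(n+1)³ + 2(n+1) + 6)/(3n³ + 2n + 6)] · 7/4 → 7/4 as n → ∞.
Writing y = (u + 1)², the series in y has radius 4/7, so |u + 1| < √(4/7) and R = 2√7/7.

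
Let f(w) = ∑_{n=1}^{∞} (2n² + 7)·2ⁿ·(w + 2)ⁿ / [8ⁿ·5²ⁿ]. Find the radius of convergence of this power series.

The ratio of consecutive coefficients is [(2(n+1)² + 7)/(2n² + 7)] · 2/(8·25) → 1/100.
Hence the series converges for |w + 2| < 1/(1/100) = 100, so the radius of convergence is 100.

R = 100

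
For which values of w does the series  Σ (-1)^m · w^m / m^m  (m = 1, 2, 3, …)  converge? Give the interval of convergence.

(−∞, ∞)

Applying the root test, |a_m|^(1/m) = 1/m → 0.
Since the m-th root of |a_m| tends to 0, the series converges for all real w; R = ∞.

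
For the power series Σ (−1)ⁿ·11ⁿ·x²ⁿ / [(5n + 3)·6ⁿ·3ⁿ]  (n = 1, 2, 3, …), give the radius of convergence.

By the ratio test, |a_{n+1}/a_n| = [(5n + 3)/(5(n+1) + 3)] · 11/(6·3) → 11/18.
Successive powers of x differ by 2, so the series converges when |x|² · 11/18 < 1, i.e. |x| < √(18/11). So R = 3√22/11.

R = 3√22/11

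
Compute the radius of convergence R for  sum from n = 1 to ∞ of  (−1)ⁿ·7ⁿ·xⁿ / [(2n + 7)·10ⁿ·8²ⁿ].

The ratio of consecutive coefficients is [(2n + 7)/(2(n+1) + 7)] · 7/(10·64) → 7/640.
Thus R = 1/(7/640) = 640/7.

R = 640/7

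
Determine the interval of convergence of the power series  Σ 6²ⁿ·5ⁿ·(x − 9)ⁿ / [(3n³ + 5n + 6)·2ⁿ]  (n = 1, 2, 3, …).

[809/90, 811/90]

The ratio of consecutive coefficients is [(3n³ + 5n + 6)/(3(n+1)³ + 5(n+1) + 6)] · 36·5/2 → 90.
Hence the series converges for |x − 9| < 1/(90) = 1/90, so the radius of convergence is 1/90.
Check x = 811/90: the terms are on the order of 1/n³, so the series converges absolutely by comparison with the p-series (p = 3 > 1).
Check x = 809/90: the terms are on the order of 1/n³, so the series converges absolutely by comparison with the p-series (p = 3 > 1).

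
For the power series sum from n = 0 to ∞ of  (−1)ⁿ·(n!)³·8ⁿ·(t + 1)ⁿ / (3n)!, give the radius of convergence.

R = 27/8

Apply the ratio test: |a_{n+1}| / |a_n| = (n+1)³/[(3n+1)·(3n+2)·(3n+3)] · 8, which tends to 8/27 as n → ∞.
Hence the series converges for |t + 1| < 1/(8/27) = 27/8, so the radius of convergence is 27/8.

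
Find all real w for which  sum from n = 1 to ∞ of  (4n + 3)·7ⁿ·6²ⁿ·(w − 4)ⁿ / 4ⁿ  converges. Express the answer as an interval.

(251/63, 253/63)

Apply the ratio test: |a_{n+1}| / |a_n| = [(4(n+1) + 3)/(4n + 3)] · 7·36/4, which tends to 63 as n → ∞.
Convergence for |w − 4| · 63 < 1, i.e. |w − 4| < 1/63. So R = 1/63.
Check w = 253/63: the terms have absolute value of order n, which does not tend to 0, so the series diverges by the divergence test.
Check w = 251/63: the terms have absolute value of order n, which does not tend to 0, so the series diverges by the divergence test.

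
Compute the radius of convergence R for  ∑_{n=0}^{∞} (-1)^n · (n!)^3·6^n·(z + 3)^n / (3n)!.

R = 9/2

Apply the ratio test: |a_{n+1}| / |a_n| = (n+1)³/[(3n+1)·(3n+2)·(3n+3)] · 6, which tends to 2/9 as n → ∞.
Hence the series converges for |z + 3| < 1/(2/9) = 9/2, so the radius of convergence is 9/2.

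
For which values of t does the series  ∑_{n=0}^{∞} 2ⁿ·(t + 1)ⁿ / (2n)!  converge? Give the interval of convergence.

Ratio test: |a_{n+1}/a_n| = 2 · 1/[(2n+1)·(2n+2)] → 0 as n → ∞.
The limit is 0, so the series converges for all t; R = ∞.

(−∞, ∞)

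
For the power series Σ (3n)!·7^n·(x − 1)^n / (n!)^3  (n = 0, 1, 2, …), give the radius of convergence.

R = 1/189

Apply the ratio test: |a_{n+1}| / |a_n| = (3n+1)·(3n+2)·(3n+3)/(n+1)³ · 7, which tends to 189 as n → ∞.
Convergence for |x − 1| · 189 < 1, i.e. |x − 1| < 1/189. So R = 1/189.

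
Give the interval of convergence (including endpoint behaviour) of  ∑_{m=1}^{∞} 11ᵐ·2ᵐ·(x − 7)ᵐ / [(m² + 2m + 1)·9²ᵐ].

[73/22, 235/22]

By the ratio test, |a_{m+1}/a_m| = [(m² + 2m + 1)/((m+1)² + 2(m+1) + 1)] · 11·2/81 → 22/81.
Thus R = 1/(22/81) = 81/22.
When x = 235/22, the series is dominated by a constant times Σ 1/m², which converges (p = 2 > 1).
Check x = 73/22: the series is dominated by a constant times Σ 1/m², which converges (p = 2 > 1).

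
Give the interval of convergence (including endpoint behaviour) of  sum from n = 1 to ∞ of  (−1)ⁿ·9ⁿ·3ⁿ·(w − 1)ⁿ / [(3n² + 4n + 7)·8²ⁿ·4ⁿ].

[-229/27, 283/27]

Apply the ratio test: |a_{n+1}| / |a_n| = [(3n² + 4n + 7)/(3(n+1)² + 4(n+1) + 7)] · 9·3/(64·4), which tends to 27/256 as n → ∞.
Hence the series converges for |w − 1| < 1/(27/256) = 256/27, so the radius of convergence is 256/27.
Check w = 283/27: the series is dominated by a constant times Σ 1/n², which converges (p = 2 > 1).
At w = -229/27: absolute convergence follows by limit comparison with Σ 1/n².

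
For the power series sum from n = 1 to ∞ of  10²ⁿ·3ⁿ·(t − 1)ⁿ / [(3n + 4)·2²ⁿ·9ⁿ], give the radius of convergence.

R = 3/25

The ratio of consecutive coefficients is [(3n + 4)/(3(n+1) + 4)] · 100·3/(4·9) → 25/3.
Convergence for |t − 1| · 25/3 < 1, i.e. |t − 1| < 3/25. So R = 3/25.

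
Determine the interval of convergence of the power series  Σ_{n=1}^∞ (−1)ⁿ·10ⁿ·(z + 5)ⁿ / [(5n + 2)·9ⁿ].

(-59/10, -41/10]

Ratio test: |a_{n+1}/a_n| = [(5n + 2)/(5(n+1) + 2)] · 10/9 → 10/9 as n → ∞.
Convergence for |z + 5| · 10/9 < 1, i.e. |z + 5| < 9/10. So R = 9/10.
When z = -41/10, the terms alternate in sign and decrease monotonically to 0 in absolute value (size ~ c/n), so the alternating series test gives convergence.
At z = -59/10: comparison with the harmonic series Σ 1/n shows the series diverges.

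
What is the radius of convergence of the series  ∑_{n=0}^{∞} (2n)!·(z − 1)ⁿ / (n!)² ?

Ratio test: |a_{n+1}/a_n| = (2n+1)·(2n+2)/(n+1)² → 4 as n → ∞.
Hence the series converges for |z − 1| < 1/(4) = 1/4, so the radius of convergence is 1/4.

R = 1/4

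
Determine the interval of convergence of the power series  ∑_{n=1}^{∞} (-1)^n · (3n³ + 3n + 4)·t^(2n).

(-1, 1)

By the ratio test, |a_{n+1}/a_n| = (3(n+1)³ + 3(n+1) + 4)/(3n³ + 3n + 4) → 1.
Writing y = t², the series in y has radius 1, so |t| < √(1) = 1 and R = 1.
Endpoint t = 1: the n-th term does not approach 0; divergence by the term test.
At t = -1: the terms have absolute value of order n³, which does not tend to 0, so the series diverges by the divergence test.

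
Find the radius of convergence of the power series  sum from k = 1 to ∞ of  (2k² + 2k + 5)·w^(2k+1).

R = 1

Apply the ratio test: |a_{k+1}| / |a_k| = (2(k+1)² + 2(k+1) + 5)/(2k² + 2k + 5), which tends to 1 as k → ∞.
Writing y = w², the series in y has radius 1, so |w| < √(1) = 1 and R = 1.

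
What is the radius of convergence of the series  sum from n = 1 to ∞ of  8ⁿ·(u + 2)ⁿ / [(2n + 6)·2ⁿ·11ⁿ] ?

R = 11/4

The ratio of consecutive coefficients is [(2n + 6)/(2(n+1) + 6)] · 8/(2·11) → 4/11.
Thus R = 1/(4/11) = 11/4.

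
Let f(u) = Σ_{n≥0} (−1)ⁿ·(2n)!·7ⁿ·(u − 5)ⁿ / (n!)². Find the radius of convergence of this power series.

The ratio of consecutive coefficients is (2n+1)·(2n+2)/(n+1)² · 7 → 28.
The series converges when 28 · |u − 5| < 1, giving R = 1/28.

R = 1/28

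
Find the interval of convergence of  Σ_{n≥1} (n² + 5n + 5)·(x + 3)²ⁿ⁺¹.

Apply the ratio test: |a_{n+1}| / |a_n| = ((n+1)² + 5(n+1) + 5)/(n² + 5n + 5), which tends to 1 as n → ∞.
Since the exponent of (x + 3) increases by 2 each term, convergence requires |x + 3|² < 1, hence R = 1.
At x = -2: the terms do not tend to 0, so the series diverges.
Check x = -4: the terms have absolute value of order n², which does not tend to 0, so the series diverges by the divergence test.

(-4, -2)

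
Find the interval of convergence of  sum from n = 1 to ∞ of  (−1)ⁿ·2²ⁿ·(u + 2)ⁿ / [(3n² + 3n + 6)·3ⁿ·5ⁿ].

Apply the ratio test: |a_{n+1}| / |a_n| = [(3n² + 3n + 6)/(3(n+1)² + 3(n+1) + 6)] · 4/(3·5), which tends to 4/15 as n → ∞.
The series converges when 4/15 · |u + 2| < 1, giving R = 15/4.
When u = 7/4, the terms are on the order of 1/n², so the series converges absolutely by comparison with the p-series (p = 2 > 1).
Endpoint u = -23/4: absolute convergence follows by limit comparison with Σ 1/n².

[-23/4, 7/4]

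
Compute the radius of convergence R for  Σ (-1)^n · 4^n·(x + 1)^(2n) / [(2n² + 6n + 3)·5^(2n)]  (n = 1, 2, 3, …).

R = 5/2

The ratio of consecutive coefficients is [(2n² + 6n + 3)/(2(n+1)² + 6(n+1) + 3)] · 4/25 → 4/25.
Since the exponent of (x + 1) increases by 2 each term, convergence requires |x + 1|² < 25/4, hence R = 5/2.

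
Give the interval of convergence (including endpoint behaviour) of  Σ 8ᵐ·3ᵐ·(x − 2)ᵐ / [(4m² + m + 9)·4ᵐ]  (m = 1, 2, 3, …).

[11/6, 13/6]

The ratio of consecutive coefficients is [(4m² + m + 9)/(4(m+1)² + (m+1) + 9)] · 8·3/4 → 6.
Hence the series converges for |x − 2| < 1/(6) = 1/6, so the radius of convergence is 1/6.
Endpoint x = 13/6: absolute convergence follows by limit comparison with Σ 1/m².
When x = 11/6, the terms are on the order of 1/m², so the series converges absolutely by comparison with the p-series (p = 2 > 1).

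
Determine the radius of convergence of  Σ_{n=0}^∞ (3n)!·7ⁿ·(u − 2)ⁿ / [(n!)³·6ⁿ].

R = 2/63

By the ratio test, |a_{n+1}/a_n| = (3n+1)·(3n+2)·(3n+3)/(n+1)³ · 7/6 → 63/2.
Thus R = 1/(63/2) = 2/63.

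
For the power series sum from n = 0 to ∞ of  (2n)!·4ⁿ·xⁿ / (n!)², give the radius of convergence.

By the ratio test, |a_{n+1}/a_n| = (2n+1)·(2n+2)/(n+1)² · 4 → 16.
Hence the series converges for |x| < 1/(16) = 1/16, so the radius of convergence is 1/16.

R = 1/16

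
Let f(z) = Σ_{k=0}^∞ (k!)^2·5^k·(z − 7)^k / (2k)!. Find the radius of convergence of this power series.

The ratio of consecutive coefficients is (k+1)²/[(2k+1)·(2k+2)] · 5 → 5/4.
Thus R = 1/(5/4) = 4/5.

R = 4/5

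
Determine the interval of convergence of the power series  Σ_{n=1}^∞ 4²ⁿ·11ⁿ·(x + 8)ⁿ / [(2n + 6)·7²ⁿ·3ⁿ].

[-1555/176, -1261/176)

Apply the ratio test: |a_{n+1}| / |a_n| = [(2n + 6)/(2(n+1) + 6)] · 16·11/(49·3), which tends to 176/147 as n → ∞.
The series converges when 176/147 · |x + 8| < 1, giving R = 147/176.
At x = -1261/176: the terms behave like c/n; limit comparison with the harmonic series gives divergence.
Endpoint x = -1555/176: an alternating series whose terms decrease to 0 in absolute value, so it converges by the Leibniz criterion.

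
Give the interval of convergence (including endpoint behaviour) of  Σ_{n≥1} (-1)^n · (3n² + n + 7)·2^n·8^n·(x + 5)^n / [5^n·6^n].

Apply the ratio test: |a_{n+1}| / |a_n| = [(3(n+1)² + (n+1) + 7)/(3n² + n + 7)] · 2·8/(5·6), which tends to 8/15 as n → ∞.
Hence the series converges for |x + 5| < 1/(8/15) = 15/8, so the radius of convergence is 15/8.
Endpoint x = -25/8: the n-th term does not approach 0; divergence by the term test.
Check x = -55/8: the terms have absolute value of order n², which does not tend to 0, so the series diverges by the divergence test.

(-55/8, -25/8)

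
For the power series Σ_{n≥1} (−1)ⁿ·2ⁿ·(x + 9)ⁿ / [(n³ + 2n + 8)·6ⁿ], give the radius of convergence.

By the ratio test, |a_{n+1}/a_n| = [(n³ + 2n + 8)/((n+1)³ + 2(n+1) + 8)] · 2/6 → 1/3.
Convergence for |x + 9| · 1/3 < 1, i.e. |x + 9| < 3. So R = 3.

R = 3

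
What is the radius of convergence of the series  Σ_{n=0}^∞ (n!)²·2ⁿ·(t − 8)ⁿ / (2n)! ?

By the ratio test, |a_{n+1}/a_n| = (n+1)²/[(2n+1)·(2n+2)] · 2 → 1/2.
Convergence for |t − 8| · 1/2 < 1, i.e. |t − 8| < 2. So R = 2.

R = 2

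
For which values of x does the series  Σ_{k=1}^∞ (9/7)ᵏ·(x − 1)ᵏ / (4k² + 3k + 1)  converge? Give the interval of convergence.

[2/9, 16/9]

Ratio test: |a_{k+1}/a_k| = [(4k² + 3k + 1)/(4(k+1)² + 3(k+1) + 1)] · 9/7 → 9/7 as k → ∞.
Hence the series converges for |x − 1| < 1/(9/7) = 7/9, so the radius of convergence is 7/9.
Endpoint x = 16/9: the terms are on the order of 1/k², so the series converges absolutely by comparison with the p-series (p = 2 > 1).
At x = 2/9: the series is dominated by a constant times Σ 1/k², which converges (p = 2 > 1).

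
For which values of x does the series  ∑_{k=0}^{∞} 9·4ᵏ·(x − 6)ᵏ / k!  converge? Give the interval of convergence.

Ratio test: |a_{k+1}/a_k| = 9/9 · 4 · 1/(k+1) → 0 as k → ∞.
The limit is 0, so the series converges for all x; R = ∞.

(−∞, ∞)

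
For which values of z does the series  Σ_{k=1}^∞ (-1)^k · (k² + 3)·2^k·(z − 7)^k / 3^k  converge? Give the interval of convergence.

(11/2, 17/2)

The ratio of consecutive coefficients is [((k+1)² + 3)/(k² + 3)] · 2/3 → 2/3.
The series converges when 2/3 · |z − 7| < 1, giving R = 3/2.
When z = 17/2, the terms do not tend to 0, so the series diverges.
When z = 11/2, the terms have absolute value of order k², which does not tend to 0, so the series diverges by the divergence test.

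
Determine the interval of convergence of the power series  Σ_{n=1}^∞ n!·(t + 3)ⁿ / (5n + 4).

{-3}

Apply the ratio test: |a_{n+1}| / |a_n| = (n+1) · (5n + 4)/(5(n+1) + 4), which tends to ∞ as n → ∞.
The terms grow without bound for any (t + 3) ≠ 0, so R = 0 (convergence only at t = -3).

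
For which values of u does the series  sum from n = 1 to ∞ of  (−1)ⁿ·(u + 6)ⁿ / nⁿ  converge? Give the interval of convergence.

(−∞, ∞)

By the Cauchy root test, |a_n|^(1/n) = 1/n → 0.
The limit is 0 for every u, so R = ∞.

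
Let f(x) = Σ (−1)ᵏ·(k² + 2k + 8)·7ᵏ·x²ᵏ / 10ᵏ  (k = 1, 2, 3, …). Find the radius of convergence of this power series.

R = √70/7

The ratio of consecutive coefficients is [((k+1)² + 2(k+1) + 8)/(k² + 2k + 8)] · 7/10 → 7/10.
Since the exponent of x increases by 2 each term, convergence requires |x|² < 10/7, hence R = √70/7.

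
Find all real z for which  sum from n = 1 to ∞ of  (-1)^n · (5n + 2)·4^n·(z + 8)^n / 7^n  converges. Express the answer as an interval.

The ratio of consecutive coefficients is [(5(n+1) + 2)/(5n + 2)] · 4/7 → 4/7.
Hence the series converges for |z + 8| < 1/(4/7) = 7/4, so the radius of convergence is 7/4.
When z = -25/4, the n-th term does not approach 0; divergence by the term test.
Endpoint z = -39/4: the terms have absolute value of order n, which does not tend to 0, so the series diverges by the divergence test.

(-39/4, -25/4)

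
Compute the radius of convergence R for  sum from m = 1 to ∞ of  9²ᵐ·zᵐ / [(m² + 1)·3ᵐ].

The ratio of consecutive coefficients is [(m² + 1)/((m+1)² + 1)] · 81/3 → 27.
Convergence for |z| · 27 < 1, i.e. |z| < 1/27. So R = 1/27.

R = 1/27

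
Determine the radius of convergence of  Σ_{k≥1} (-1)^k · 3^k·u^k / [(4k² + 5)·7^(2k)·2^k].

R = 98/3

Ratio test: |a_{k+1}/a_k| = [(4k² + 5)/(4(k+1)² + 5)] · 3/(49·2) → 3/98 as k → ∞.
Convergence for |u| · 3/98 < 1, i.e. |u| < 98/3. So R = 98/3.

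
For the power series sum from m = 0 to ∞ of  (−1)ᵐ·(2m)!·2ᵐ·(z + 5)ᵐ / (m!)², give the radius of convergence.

The ratio of consecutive coefficients is (2m+1)·(2m+2)/(m+1)² · 2 → 8.
The series converges when 8 · |z + 5| < 1, giving R = 1/8.

R = 1/8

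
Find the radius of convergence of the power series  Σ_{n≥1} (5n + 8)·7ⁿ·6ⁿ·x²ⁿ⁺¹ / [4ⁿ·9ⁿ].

R = √42/7

Ratio test: |a_{n+1}/a_n| = [(5(n+1) + 8)/(5n + 8)] · 7·6/(4·9) → 7/6 as n → ∞.
Writing y = x², the series in y has radius 6/7, so |x| < √(6/7) and R = √42/7.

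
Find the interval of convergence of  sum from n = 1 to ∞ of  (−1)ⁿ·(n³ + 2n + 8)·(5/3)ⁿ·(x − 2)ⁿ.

Ratio test: |a_{n+1}/a_n| = [((n+1)³ + 2(n+1) + 8)/(n³ + 2n + 8)] · 5/3 → 5/3 as n → ∞.
The series converges when 5/3 · |x − 2| < 1, giving R = 3/5.
At x = 13/5: the terms have absolute value of order n³, which does not tend to 0, so the series diverges by the divergence test.
When x = 7/5, the n-th term does not approach 0; divergence by the term test.

(7/5, 13/5)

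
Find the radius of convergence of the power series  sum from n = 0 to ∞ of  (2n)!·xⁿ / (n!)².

R = 1/4

By the ratio test, |a_{n+1}/a_n| = (2n+1)·(2n+2)/(n+1)² → 4.
Hence the series converges for |x| < 1/(4) = 1/4, so the radius of convergence is 1/4.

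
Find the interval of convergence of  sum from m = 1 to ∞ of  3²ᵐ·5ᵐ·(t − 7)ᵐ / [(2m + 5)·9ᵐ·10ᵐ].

The ratio of consecutive coefficients is [(2m + 5)/(2(m+1) + 5)] · 9·5/(9·10) → 1/2.
Thus R = 1/(1/2) = 2.
Check t = 9: the terms behave like c/m; limit comparison with the harmonic series gives divergence.
Check t = 5: the terms alternate in sign and decrease monotonically to 0 in absolute value (size ~ c/m), so the alternating series test gives convergence.

[5, 9)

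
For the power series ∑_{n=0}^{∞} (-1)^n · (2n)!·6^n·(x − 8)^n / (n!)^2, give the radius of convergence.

R = 1/24

The ratio of consecutive coefficients is (2n+1)·(2n+2)/(n+1)² · 6 → 24.
The series converges when 24 · |x − 8| < 1, giving R = 1/24.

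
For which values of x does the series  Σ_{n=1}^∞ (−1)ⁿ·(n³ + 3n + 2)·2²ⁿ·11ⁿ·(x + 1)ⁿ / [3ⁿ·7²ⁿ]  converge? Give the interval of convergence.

(-191/44, 103/44)

Apply the ratio test: |a_{n+1}| / |a_n| = [((n+1)³ + 3(n+1) + 2)/(n³ + 3n + 2)] · 4·11/(3·49), which tends to 44/147 as n → ∞.
The series converges when 44/147 · |x + 1| < 1, giving R = 147/44.
When x = 103/44, the terms do not tend to 0, so the series diverges.
At x = -191/44: the terms have absolute value of order n³, which does not tend to 0, so the series diverges by the divergence test.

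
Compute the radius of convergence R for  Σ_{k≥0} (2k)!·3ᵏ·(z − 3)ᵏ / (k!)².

R = 1/12

Ratio test: |a_{k+1}/a_k| = (2k+1)·(2k+2)/(k+1)² · 3 → 12 as k → ∞.
Hence the series converges for |z − 3| < 1/(12) = 1/12, so the radius of convergence is 1/12.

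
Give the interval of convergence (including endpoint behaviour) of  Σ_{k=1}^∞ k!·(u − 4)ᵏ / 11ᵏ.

The ratio of consecutive coefficients is (k+1) · 1/11 → ∞.
Since the ratio → ∞, the series diverges for every u ≠ 4, and R = 0.

{4}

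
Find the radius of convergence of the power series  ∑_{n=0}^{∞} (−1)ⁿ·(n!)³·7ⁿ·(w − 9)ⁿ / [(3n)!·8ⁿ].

R = 216/7

The ratio of consecutive coefficients is (n+1)³/[(3n+1)·(3n+2)·(3n+3)] · 7/8 → 7/216.
The series converges when 7/216 · |w − 9| < 1, giving R = 216/7.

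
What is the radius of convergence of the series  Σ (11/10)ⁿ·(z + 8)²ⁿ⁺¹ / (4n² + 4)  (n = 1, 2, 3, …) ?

R = √110/11

Ratio test: |a_{n+1}/a_n| = [(4n² + 4)/(4(n+1)² + 4)] · 11/10 → 11/10 as n → ∞.
Writing y = (z + 8)², the series in y has radius 10/11, so |z + 8| < √(10/11) and R = √110/11.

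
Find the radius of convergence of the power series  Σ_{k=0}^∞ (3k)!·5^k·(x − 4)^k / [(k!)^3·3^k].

R = 1/45

Ratio test: |a_{k+1}/a_k| = (3k+1)·(3k+2)·(3k+3)/(k+1)³ · 5/3 → 45 as k → ∞.
Hence the series converges for |x − 4| < 1/(45) = 1/45, so the radius of convergence is 1/45.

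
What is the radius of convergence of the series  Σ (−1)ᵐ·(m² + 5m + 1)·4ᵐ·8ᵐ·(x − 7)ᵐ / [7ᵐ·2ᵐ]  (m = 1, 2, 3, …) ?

The ratio of consecutive coefficients is [((m+1)² + 5(m+1) + 1)/(m² + 5m + 1)] · 4·8/(7·2) → 16/7.
Hence the series converges for |x − 7| < 1/(16/7) = 7/16, so the radius of convergence is 7/16.

R = 7/16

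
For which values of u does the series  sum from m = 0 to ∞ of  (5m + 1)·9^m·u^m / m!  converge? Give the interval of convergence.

(−∞, ∞)

By the ratio test, |a_{m+1}/a_m| = (5(m+1) + 1)/(5m + 1) · 9 · 1/(m+1) → 0.
Since the limit is 0 < 1 for every u, the series converges on all of ℝ and R = ∞.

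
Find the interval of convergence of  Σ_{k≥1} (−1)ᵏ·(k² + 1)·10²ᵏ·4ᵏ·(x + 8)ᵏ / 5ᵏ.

Apply the ratio test: |a_{k+1}| / |a_k| = [((k+1)² + 1)/(k² + 1)] · 100·4/5, which tends to 80 as k → ∞.
Convergence for |x + 8| · 80 < 1, i.e. |x + 8| < 1/80. So R = 1/80.
When x = -639/80, the terms do not tend to 0, so the series diverges.
Endpoint x = -641/80: the terms do not tend to 0, so the series diverges.

(-641/80, -639/80)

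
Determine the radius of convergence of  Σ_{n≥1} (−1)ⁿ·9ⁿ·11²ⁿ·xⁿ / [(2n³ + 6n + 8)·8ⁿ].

R = 8/1089

Ratio test: |a_{n+1}/a_n| = [(2n³ + 6n + 8)/(2(n+1)³ + 6(n+1) + 8)] · 9·121/8 → 1089/8 as n → ∞.
Hence the series converges for |x| < 1/(1089/8) = 8/1089, so the radius of convergence is 8/1089.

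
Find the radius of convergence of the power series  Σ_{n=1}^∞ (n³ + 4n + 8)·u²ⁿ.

R = 1

By the ratio test, |a_{n+1}/a_n| = ((n+1)³ + 4(n+1) + 8)/(n³ + 4n + 8) → 1.
Successive powers of u differ by 2, so the series converges when |u|² · 1 < 1, i.e. |u| < √(1) = 1. So R = 1.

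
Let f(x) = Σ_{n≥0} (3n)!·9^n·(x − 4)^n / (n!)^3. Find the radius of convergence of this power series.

Apply the ratio test: |a_{n+1}| / |a_n| = (3n+1)·(3n+2)·(3n+3)/(n+1)³ · 9, which tends to 243 as n → ∞.
Thus R = 1/(243) = 1/243.

R = 1/243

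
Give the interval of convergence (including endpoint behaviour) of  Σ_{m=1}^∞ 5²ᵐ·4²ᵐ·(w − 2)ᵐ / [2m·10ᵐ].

Ratio test: |a_{m+1}/a_m| = [2m/2(m+1)] · 25·16/10 → 40 as m → ∞.
Thus R = 1/(40) = 1/40.
When w = 81/40, the terms behave like c/m; limit comparison with the harmonic series gives divergence.
Check w = 79/40: the terms alternate in sign and decrease monotonically to 0 in absolute value (size ~ c/m), so the alternating series test gives convergence.

[79/40, 81/40)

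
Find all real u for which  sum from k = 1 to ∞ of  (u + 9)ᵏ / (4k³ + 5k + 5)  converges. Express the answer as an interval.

Apply the ratio test: |a_{k+1}| / |a_k| = (4k³ + 5k + 5)/(4(k+1)³ + 5(k+1) + 5), which tends to 1 as k → ∞.
Hence R = 1.
When u = -8, absolute convergence follows by limit comparison with Σ 1/k³.
Endpoint u = -10: the terms are on the order of 1/k³, so the series converges absolutely by comparison with the p-series (p = 3 > 1).

[-10, -8]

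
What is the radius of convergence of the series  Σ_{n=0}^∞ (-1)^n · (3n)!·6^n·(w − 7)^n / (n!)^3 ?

Apply the ratio test: |a_{n+1}| / |a_n| = (3n+1)·(3n+2)·(3n+3)/(n+1)³ · 6, which tends to 162 as n → ∞.
Thus R = 1/(162) = 1/162.

R = 1/162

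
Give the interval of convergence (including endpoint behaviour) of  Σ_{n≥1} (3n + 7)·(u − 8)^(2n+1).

Ratio test: |a_{n+1}/a_n| = (3(n+1) + 7)/(3n + 7) → 1 as n → ∞.
Successive powers of (u − 8) differ by 2, so the series converges when |u − 8|² · 1 < 1, i.e. |u − 8| < √(1) = 1. So R = 1.
When u = 9, the n-th term does not approach 0; divergence by the term test.
Check u = 7: the n-th term does not approach 0; divergence by the term test.

(7, 9)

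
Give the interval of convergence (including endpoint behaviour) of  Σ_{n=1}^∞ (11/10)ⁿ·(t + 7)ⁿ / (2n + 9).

[-87/11, -67/11)

By the ratio test, |a_{n+1}/a_n| = [(2n + 9)/(2(n+1) + 9)] · 11/10 → 11/10.
Thus R = 1/(11/10) = 10/11.
Check t = -67/11: the terms are asymptotic to a nonzero constant times 1/n, so the series diverges by limit comparison with Σ 1/n.
At t = -87/11: the terms alternate in sign and decrease monotonically to 0 in absolute value (size ~ c/n), so the alternating series test gives convergence.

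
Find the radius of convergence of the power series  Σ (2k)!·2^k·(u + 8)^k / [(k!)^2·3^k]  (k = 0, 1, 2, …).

Apply the ratio test: |a_{k+1}| / |a_k| = (2k+1)·(2k+2)/(k+1)² · 2/3, which tends to 8/3 as k → ∞.
Thus R = 1/(8/3) = 3/8.

R = 3/8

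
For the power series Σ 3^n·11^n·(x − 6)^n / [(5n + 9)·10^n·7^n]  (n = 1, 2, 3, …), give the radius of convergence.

By the ratio test, |a_{n+1}/a_n| = [(5n + 9)/(5(n+1) + 9)] · 3·11/(10·7) → 33/70.
Convergence for |x − 6| · 33/70 < 1, i.e. |x − 6| < 70/33. So R = 70/33.

R = 70/33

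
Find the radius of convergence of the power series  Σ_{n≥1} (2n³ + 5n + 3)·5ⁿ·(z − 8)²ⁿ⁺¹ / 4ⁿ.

R = 2√5/5

The ratio of consecutive coefficients is [(2(n+1)³ + 5(n+1) + 3)/(2n³ + 5n + 3)] · 5/4 → 5/4.
Successive powers of (z − 8) differ by 2, so the series converges when |z − 8|² · 5/4 < 1, i.e. |z − 8| < √(4/5). So R = 2√5/5.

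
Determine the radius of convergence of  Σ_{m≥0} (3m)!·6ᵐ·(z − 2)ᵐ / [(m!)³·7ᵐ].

Apply the ratio test: |a_{m+1}| / |a_m| = (3m+1)·(3m+2)·(3m+3)/(m+1)³ · 6/7, which tends to 162/7 as m → ∞.
Convergence for |z − 2| · 162/7 < 1, i.e. |z − 2| < 7/162. So R = 7/162.

R = 7/162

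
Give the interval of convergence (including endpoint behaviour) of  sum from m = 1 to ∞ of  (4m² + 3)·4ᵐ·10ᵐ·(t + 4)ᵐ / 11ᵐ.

Ratio test: |a_{m+1}/a_m| = [(4(m+1)² + 3)/(4m² + 3)] · 4·10/11 → 40/11 as m → ∞.
The series converges when 40/11 · |t + 4| < 1, giving R = 11/40.
When t = -149/40, the terms have absolute value of order m², which does not tend to 0, so the series diverges by the divergence test.
Endpoint t = -171/40: the m-th term does not approach 0; divergence by the term test.

(-171/40, -149/40)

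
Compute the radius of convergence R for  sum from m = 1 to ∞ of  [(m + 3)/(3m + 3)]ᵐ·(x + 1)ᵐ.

Root test: |a_m|^(1/m) = (m + 3)/(3m + 3) → 1/3.
Convergence for |x + 1| · 1/3 < 1, i.e. |x + 1| < 3. So R = 3.

R = 3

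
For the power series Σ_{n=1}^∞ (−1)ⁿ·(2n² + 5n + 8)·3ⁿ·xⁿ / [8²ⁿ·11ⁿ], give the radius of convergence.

Ratio test: |a_{n+1}/a_n| = [(2(n+1)² + 5(n+1) + 8)/(2n² + 5n + 8)] · 3/(64·11) → 3/704 as n → ∞.
The series converges when 3/704 · |x| < 1, giving R = 704/3.

R = 704/3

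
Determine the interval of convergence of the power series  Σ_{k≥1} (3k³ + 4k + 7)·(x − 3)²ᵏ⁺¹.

(2, 4)

Ratio test: |a_{k+1}/a_k| = (3(k+1)³ + 4(k+1) + 7)/(3k³ + 4k + 7) → 1 as k → ∞.
Writing y = (x − 3)², the series in y has radius 1, so |x − 3| < √(1) = 1 and R = 1.
Check x = 4: the k-th term does not approach 0; divergence by the term test.
Check x = 2: the terms do not tend to 0, so the series diverges.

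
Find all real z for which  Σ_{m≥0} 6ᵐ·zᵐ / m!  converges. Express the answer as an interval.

The ratio of consecutive coefficients is 6 · 1/(m+1) → 0.
The ratio tends to 0 regardless of z, hence R = ∞.

(−∞, ∞)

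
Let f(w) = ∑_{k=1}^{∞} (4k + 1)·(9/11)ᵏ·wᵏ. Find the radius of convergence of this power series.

The ratio of consecutive coefficients is [(4(k+1) + 1)/(4k + 1)] · 9/11 → 9/11.
Convergence for |w| · 9/11 < 1, i.e. |w| < 11/9. So R = 11/9.

R = 11/9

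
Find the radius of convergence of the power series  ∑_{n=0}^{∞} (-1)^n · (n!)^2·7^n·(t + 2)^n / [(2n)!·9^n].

R = 36/7

Apply the ratio test: |a_{n+1}| / |a_n| = (n+1)²/[(2n+1)·(2n+2)] · 7/9, which tends to 7/36 as n → ∞.
The series converges when 7/36 · |t + 2| < 1, giving R = 36/7.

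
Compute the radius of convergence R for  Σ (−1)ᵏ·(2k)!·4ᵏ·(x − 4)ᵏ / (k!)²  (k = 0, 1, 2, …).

The ratio of consecutive coefficients is (2k+1)·(2k+2)/(k+1)² · 4 → 16.
The series converges when 16 · |x − 4| < 1, giving R = 1/16.

R = 1/16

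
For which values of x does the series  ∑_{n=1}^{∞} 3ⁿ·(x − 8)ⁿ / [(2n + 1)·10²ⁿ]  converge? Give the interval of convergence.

By the ratio test, |a_{n+1}/a_n| = [(2n + 1)/(2(n+1) + 1)] · 3/100 → 3/100.
Hence the series converges for |x − 8| < 1/(3/100) = 100/3, so the radius of convergence is 100/3.
Check x = 124/3: the terms behave like c/n; limit comparison with the harmonic series gives divergence.
Check x = -76/3: an alternating series whose terms decrease to 0 in absolute value, so it converges by the Leibniz criterion.

[-76/3, 124/3)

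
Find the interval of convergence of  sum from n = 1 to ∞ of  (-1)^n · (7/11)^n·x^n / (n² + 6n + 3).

By the ratio test, |a_{n+1}/a_n| = [(n² + 6n + 3)/((n+1)² + 6(n+1) + 3)] · 7/11 → 7/11.
The series converges when 7/11 · |x| < 1, giving R = 11/7.
Check x = 11/7: absolute convergence follows by limit comparison with Σ 1/n².
Endpoint x = -11/7: absolute convergence follows by limit comparison with Σ 1/n².

[-11/7, 11/7]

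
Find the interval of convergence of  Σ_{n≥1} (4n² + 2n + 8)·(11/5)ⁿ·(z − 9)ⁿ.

The ratio of consecutive coefficients is [(4(n+1)² + 2(n+1) + 8)/(4n² + 2n + 8)] · 11/5 → 11/5.
Thus R = 1/(11/5) = 5/11.
At z = 104/11: the n-th term does not approach 0; divergence by the term test.
Endpoint z = 94/11: the terms have absolute value of order n², which does not tend to 0, so the series diverges by the divergence test.

(94/11, 104/11)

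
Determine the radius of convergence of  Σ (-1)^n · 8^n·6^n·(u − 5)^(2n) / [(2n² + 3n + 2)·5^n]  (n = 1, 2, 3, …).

Apply the ratio test: |a_{n+1}| / |a_n| = [(2n² + 3n + 2)/(2(n+1)² + 3(n+1) + 2)] · 8·6/5, which tends to 48/5 as n → ∞.
Since the exponent of (u − 5) increases by 2 each term, convergence requires |u − 5|² < 5/48, hence R = √15/12.

R = √15/12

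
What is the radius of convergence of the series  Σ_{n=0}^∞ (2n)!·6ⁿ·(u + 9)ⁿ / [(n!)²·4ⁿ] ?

R = 1/6

By the ratio test, |a_{n+1}/a_n| = (2n+1)·(2n+2)/(n+1)² · 6/4 → 6.
Thus R = 1/(6) = 1/6.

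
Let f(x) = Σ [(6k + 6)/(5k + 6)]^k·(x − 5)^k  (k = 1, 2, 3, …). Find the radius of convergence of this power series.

R = 5/6

Applying the root test, |a_k|^(1/k) = (6k + 6)/(5k + 6) → 6/5.
Convergence for |x − 5| · 6/5 < 1, i.e. |x − 5| < 5/6. So R = 5/6.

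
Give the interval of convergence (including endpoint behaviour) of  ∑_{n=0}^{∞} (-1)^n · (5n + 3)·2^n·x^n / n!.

Apply the ratio test: |a_{n+1}| / |a_n| = (5(n+1) + 3)/(5n + 3) · 2 · 1/(n+1), which tends to 0 as n → ∞.
Since the limit is 0 < 1 for every x, the series converges on all of ℝ and R = ∞.

(−∞, ∞)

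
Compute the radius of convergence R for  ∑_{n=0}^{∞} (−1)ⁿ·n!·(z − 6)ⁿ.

The ratio of consecutive coefficients is (n+1) → ∞.
Since the ratio → ∞, the series diverges for every z ≠ 6, and R = 0.

R = 0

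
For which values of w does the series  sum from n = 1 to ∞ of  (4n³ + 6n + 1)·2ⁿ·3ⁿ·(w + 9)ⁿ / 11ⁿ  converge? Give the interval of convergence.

Ratio test: |a_{n+1}/a_n| = [(4(n+1)³ + 6(n+1) + 1)/(4n³ + 6n + 1)] · 2·3/11 → 6/11 as n → ∞.
The series converges when 6/11 · |w + 9| < 1, giving R = 11/6.
At w = -43/6: the n-th term does not approach 0; divergence by the term test.
Endpoint w = -65/6: the terms do not tend to 0, so the series diverges.

(-65/6, -43/6)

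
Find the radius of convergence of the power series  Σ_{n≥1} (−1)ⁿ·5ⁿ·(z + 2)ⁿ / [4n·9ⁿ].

Apply the ratio test: |a_{n+1}| / |a_n| = [4n/4(n+1)] · 5/9, which tends to 5/9 as n → ∞.
The series converges when 5/9 · |z + 2| < 1, giving R = 9/5.

R = 9/5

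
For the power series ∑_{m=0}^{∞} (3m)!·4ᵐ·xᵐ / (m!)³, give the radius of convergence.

Ratio test: |a_{m+1}/a_m| = (3m+1)·(3m+2)·(3m+3)/(m+1)³ · 4 → 108 as m → ∞.
Hence the series converges for |x| < 1/(108) = 1/108, so the radius of convergence is 1/108.

R = 1/108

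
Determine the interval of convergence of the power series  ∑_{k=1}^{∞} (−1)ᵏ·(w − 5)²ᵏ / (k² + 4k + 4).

Apply the ratio test: |a_{k+1}| / |a_k| = (k² + 4k + 4)/((k+1)² + 4(k+1) + 4), which tends to 1 as k → ∞.
Writing y = (w − 5)², the series in y has radius 1, so |w − 5| < √(1) = 1 and R = 1.
When w = 6, the series is dominated by a constant times Σ 1/k², which converges (p = 2 > 1).
When w = 4, the terms are on the order of 1/k², so the series converges absolutely by comparison with the p-series (p = 2 > 1).

[4, 6]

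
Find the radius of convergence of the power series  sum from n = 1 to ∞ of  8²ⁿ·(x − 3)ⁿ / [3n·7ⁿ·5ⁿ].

Ratio test: |a_{n+1}/a_n| = [3n/3(n+1)] · 64/(7·5) → 64/35 as n → ∞.
Hence the series converges for |x − 3| < 1/(64/35) = 35/64, so the radius of convergence is 35/64.

R = 35/64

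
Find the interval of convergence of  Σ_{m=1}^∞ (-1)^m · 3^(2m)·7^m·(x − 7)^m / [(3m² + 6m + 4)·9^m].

The ratio of consecutive coefficients is [(3m² + 6m + 4)/(3(m+1)² + 6(m+1) + 4)] · 9·7/9 → 7.
Thus R = 1/(7) = 1/7.
When x = 50/7, absolute convergence follows by limit comparison with Σ 1/m².
At x = 48/7: the series is dominated by a constant times Σ 1/m², which converges (p = 2 > 1).

[48/7, 50/7]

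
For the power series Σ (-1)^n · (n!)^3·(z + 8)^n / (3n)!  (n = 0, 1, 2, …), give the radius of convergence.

R = 27

Ratio test: |a_{n+1}/a_n| = (n+1)³/[(3n+1)·(3n+2)·(3n+3)] → 1/27 as n → ∞.
Convergence for |z + 8| · 1/27 < 1, i.e. |z + 8| < 27. So R = 27.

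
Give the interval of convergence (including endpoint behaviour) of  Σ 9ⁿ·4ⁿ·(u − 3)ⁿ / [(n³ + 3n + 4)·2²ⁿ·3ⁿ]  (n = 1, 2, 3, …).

Ratio test: |a_{n+1}/a_n| = [(n³ + 3n + 4)/((n+1)³ + 3(n+1) + 4)] · 9·4/(4·3) → 3 as n → ∞.
Thus R = 1/(3) = 1/3.
When u = 10/3, the terms are on the order of 1/n³, so the series converges absolutely by comparison with the p-series (p = 3 > 1).
At u = 8/3: the series is dominated by a constant times Σ 1/n³, which converges (p = 3 > 1).

[8/3, 10/3]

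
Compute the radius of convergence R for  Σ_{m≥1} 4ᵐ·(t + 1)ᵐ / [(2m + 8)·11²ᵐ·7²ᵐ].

The ratio of consecutive coefficients is [(2m + 8)/(2(m+1) + 8)] · 4/(121·49) → 4/5929.
Hence the series converges for |t + 1| < 1/(4/5929) = 5929/4, so the radius of convergence is 5929/4.

R = 5929/4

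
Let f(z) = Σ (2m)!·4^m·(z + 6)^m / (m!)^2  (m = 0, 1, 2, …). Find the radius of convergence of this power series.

By the ratio test, |a_{m+1}/a_m| = (2m+1)·(2m+2)/(m+1)² · 4 → 16.
Thus R = 1/(16) = 1/16.

R = 1/16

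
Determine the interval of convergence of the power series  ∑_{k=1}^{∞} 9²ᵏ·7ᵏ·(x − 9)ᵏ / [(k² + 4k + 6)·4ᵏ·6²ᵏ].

[551/63, 583/63]

Ratio test: |a_{k+1}/a_k| = [(k² + 4k + 6)/((k+1)² + 4(k+1) + 6)] · 81·7/(4·36) → 63/16 as k → ∞.
Thus R = 1/(63/16) = 16/63.
Check x = 583/63: the terms are on the order of 1/k², so the series converges absolutely by comparison with the p-series (p = 2 > 1).
When x = 551/63, absolute convergence follows by limit comparison with Σ 1/k².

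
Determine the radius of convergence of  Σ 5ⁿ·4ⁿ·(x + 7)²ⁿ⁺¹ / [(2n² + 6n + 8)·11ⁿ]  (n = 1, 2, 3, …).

R = √55/10

Ratio test: |a_{n+1}/a_n| = [(2n² + 6n + 8)/(2(n+1)² + 6(n+1) + 8)] · 5·4/11 → 20/11 as n → ∞.
Writing y = (x + 7)², the series in y has radius 11/20, so |x + 7| < √(11/20) and R = √55/10.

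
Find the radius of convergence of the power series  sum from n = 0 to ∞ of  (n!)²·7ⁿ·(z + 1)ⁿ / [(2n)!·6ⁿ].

R = 24/7

By the ratio test, |a_{n+1}/a_n| = (n+1)²/[(2n+1)·(2n+2)] · 7/6 → 7/24.
Thus R = 1/(7/24) = 24/7.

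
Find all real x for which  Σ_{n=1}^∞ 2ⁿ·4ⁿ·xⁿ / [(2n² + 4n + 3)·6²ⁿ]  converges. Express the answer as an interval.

Ratio test: |a_{n+1}/a_n| = [(2n² + 4n + 3)/(2(n+1)² + 4(n+1) + 3)] · 2·4/36 → 2/9 as n → ∞.
Convergence for |x| · 2/9 < 1, i.e. |x| < 9/2. So R = 9/2.
When x = 9/2, absolute convergence follows by limit comparison with Σ 1/n².
When x = -9/2, the terms are on the order of 1/n², so the series converges absolutely by comparison with the p-series (p = 2 > 1).

[-9/2, 9/2]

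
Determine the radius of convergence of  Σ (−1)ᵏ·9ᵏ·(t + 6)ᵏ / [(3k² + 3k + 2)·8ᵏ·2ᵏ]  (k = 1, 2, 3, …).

R = 16/9

The ratio of consecutive coefficients is [(3k² + 3k + 2)/(3(k+1)² + 3(k+1) + 2)] · 9/(8·2) → 9/16.
Convergence for |t + 6| · 9/16 < 1, i.e. |t + 6| < 16/9. So R = 16/9.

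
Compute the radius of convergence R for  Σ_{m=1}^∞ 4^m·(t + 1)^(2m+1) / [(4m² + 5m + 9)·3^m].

Ratio test: |a_{m+1}/a_m| = [(4m² + 5m + 9)/(4(m+1)² + 5(m+1) + 9)] · 4/3 → 4/3 as m → ∞.
Successive powers of (t + 1) differ by 2, so the series converges when |t + 1|² · 4/3 < 1, i.e. |t + 1| < √(3/4). So R = √3/2.

R = √3/2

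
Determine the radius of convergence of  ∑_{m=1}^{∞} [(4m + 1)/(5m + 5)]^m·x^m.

R = 5/4

Applying the root test, |a_m|^(1/m) = (4m + 1)/(5m + 5) → 4/5.
Hence the series converges for |x| < 1/(4/5) = 5/4, so the radius of convergence is 5/4.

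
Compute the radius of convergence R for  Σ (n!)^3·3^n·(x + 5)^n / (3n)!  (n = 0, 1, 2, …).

By the ratio test, |a_{n+1}/a_n| = (n+1)³/[(3n+1)·(3n+2)·(3n+3)] · 3 → 1/9.
Hence the series converges for |x + 5| < 1/(1/9) = 9, so the radius of convergence is 9.

R = 9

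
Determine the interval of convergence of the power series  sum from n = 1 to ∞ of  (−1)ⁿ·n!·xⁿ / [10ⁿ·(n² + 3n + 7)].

By the ratio test, |a_{n+1}/a_n| = (n+1) · 1/10 · (n² + 3n + 7)/((n+1)² + 3(n+1) + 7) → ∞.
The ratio grows without bound, so the series diverges whenever x ≠ 0; it converges only at x = 0. R = 0.

{0}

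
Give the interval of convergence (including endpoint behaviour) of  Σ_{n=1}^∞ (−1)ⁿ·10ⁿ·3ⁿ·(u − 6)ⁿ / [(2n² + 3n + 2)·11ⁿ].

By the ratio test, |a_{n+1}/a_n| = [(2n² + 3n + 2)/(2(n+1)² + 3(n+1) + 2)] · 10·3/11 → 30/11.
The series converges when 30/11 · |u − 6| < 1, giving R = 11/30.
When u = 191/30, the terms are on the order of 1/n², so the series converges absolutely by comparison with the p-series (p = 2 > 1).
At u = 169/30: the terms are on the order of 1/n², so the series converges absolutely by comparison with the p-series (p = 2 > 1).

[169/30, 191/30]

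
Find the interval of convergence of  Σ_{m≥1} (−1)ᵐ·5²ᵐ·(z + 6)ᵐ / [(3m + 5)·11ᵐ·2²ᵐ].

(-194/25, -106/25]

Apply the ratio test: |a_{m+1}| / |a_m| = [(3m + 5)/(3(m+1) + 5)] · 25/(11·4), which tends to 25/44 as m → ∞.
The series converges when 25/44 · |z + 6| < 1, giving R = 44/25.
At z = -106/25: the terms alternate in sign and decrease monotonically to 0 in absolute value (size ~ c/m), so the alternating series test gives convergence.
Endpoint z = -194/25: comparison with the harmonic series Σ 1/m shows the series diverges.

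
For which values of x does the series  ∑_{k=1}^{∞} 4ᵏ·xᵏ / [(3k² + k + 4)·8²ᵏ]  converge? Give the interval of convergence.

Ratio test: |a_{k+1}/a_k| = [(3k² + k + 4)/(3(k+1)² + (k+1) + 4)] · 4/64 → 1/16 as k → ∞.
Convergence for |x| · 1/16 < 1, i.e. |x| < 16. So R = 16.
Endpoint x = 16: the series is dominated by a constant times Σ 1/k², which converges (p = 2 > 1).
Endpoint x = -16: the series is dominated by a constant times Σ 1/k², which converges (p = 2 > 1).

[-16, 16]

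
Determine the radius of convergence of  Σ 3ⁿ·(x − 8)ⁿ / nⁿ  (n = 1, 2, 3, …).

By the Cauchy root test, |a_n|^(1/n) = 3/n → 0.
The limit is 0 for every x, so R = ∞.

R = ∞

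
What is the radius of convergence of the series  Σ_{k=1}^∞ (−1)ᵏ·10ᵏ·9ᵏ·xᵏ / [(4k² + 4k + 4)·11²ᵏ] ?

By the ratio test, |a_{k+1}/a_k| = [(4k² + 4k + 4)/(4(k+1)² + 4(k+1) + 4)] · 10·9/121 → 90/121.
The series converges when 90/121 · |x| < 1, giving R = 121/90.

R = 121/90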